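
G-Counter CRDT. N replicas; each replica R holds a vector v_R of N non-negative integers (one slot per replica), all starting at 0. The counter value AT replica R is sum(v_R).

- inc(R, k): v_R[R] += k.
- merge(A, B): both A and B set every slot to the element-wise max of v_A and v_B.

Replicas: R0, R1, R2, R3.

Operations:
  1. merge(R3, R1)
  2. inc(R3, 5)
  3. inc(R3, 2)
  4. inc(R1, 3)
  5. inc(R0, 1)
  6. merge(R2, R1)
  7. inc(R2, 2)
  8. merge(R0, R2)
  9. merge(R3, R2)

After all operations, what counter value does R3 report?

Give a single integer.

Op 1: merge R3<->R1 -> R3=(0,0,0,0) R1=(0,0,0,0)
Op 2: inc R3 by 5 -> R3=(0,0,0,5) value=5
Op 3: inc R3 by 2 -> R3=(0,0,0,7) value=7
Op 4: inc R1 by 3 -> R1=(0,3,0,0) value=3
Op 5: inc R0 by 1 -> R0=(1,0,0,0) value=1
Op 6: merge R2<->R1 -> R2=(0,3,0,0) R1=(0,3,0,0)
Op 7: inc R2 by 2 -> R2=(0,3,2,0) value=5
Op 8: merge R0<->R2 -> R0=(1,3,2,0) R2=(1,3,2,0)
Op 9: merge R3<->R2 -> R3=(1,3,2,7) R2=(1,3,2,7)

Answer: 13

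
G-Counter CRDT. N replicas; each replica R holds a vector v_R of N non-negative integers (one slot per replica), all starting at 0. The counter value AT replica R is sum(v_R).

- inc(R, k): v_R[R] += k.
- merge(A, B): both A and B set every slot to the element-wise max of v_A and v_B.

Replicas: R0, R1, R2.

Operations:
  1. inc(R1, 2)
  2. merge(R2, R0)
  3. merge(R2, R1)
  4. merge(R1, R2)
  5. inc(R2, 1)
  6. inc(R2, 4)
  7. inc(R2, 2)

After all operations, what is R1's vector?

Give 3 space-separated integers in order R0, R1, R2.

Answer: 0 2 0

Derivation:
Op 1: inc R1 by 2 -> R1=(0,2,0) value=2
Op 2: merge R2<->R0 -> R2=(0,0,0) R0=(0,0,0)
Op 3: merge R2<->R1 -> R2=(0,2,0) R1=(0,2,0)
Op 4: merge R1<->R2 -> R1=(0,2,0) R2=(0,2,0)
Op 5: inc R2 by 1 -> R2=(0,2,1) value=3
Op 6: inc R2 by 4 -> R2=(0,2,5) value=7
Op 7: inc R2 by 2 -> R2=(0,2,7) value=9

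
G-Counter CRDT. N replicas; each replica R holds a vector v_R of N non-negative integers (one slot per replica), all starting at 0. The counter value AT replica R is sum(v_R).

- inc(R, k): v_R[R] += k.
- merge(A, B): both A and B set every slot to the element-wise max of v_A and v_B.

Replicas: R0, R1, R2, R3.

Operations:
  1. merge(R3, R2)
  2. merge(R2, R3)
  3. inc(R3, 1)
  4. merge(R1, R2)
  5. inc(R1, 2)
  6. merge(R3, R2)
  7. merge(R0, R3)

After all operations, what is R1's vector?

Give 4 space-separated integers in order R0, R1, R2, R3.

Answer: 0 2 0 0

Derivation:
Op 1: merge R3<->R2 -> R3=(0,0,0,0) R2=(0,0,0,0)
Op 2: merge R2<->R3 -> R2=(0,0,0,0) R3=(0,0,0,0)
Op 3: inc R3 by 1 -> R3=(0,0,0,1) value=1
Op 4: merge R1<->R2 -> R1=(0,0,0,0) R2=(0,0,0,0)
Op 5: inc R1 by 2 -> R1=(0,2,0,0) value=2
Op 6: merge R3<->R2 -> R3=(0,0,0,1) R2=(0,0,0,1)
Op 7: merge R0<->R3 -> R0=(0,0,0,1) R3=(0,0,0,1)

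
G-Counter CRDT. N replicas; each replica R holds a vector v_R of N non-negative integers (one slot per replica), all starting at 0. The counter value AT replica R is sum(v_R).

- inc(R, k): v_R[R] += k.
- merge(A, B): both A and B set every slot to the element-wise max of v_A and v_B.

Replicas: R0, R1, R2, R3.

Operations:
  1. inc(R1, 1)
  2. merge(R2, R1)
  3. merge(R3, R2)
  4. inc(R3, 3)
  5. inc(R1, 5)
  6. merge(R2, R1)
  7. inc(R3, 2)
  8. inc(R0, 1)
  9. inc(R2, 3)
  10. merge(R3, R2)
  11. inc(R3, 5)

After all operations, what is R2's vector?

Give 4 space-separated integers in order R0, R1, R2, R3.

Answer: 0 6 3 5

Derivation:
Op 1: inc R1 by 1 -> R1=(0,1,0,0) value=1
Op 2: merge R2<->R1 -> R2=(0,1,0,0) R1=(0,1,0,0)
Op 3: merge R3<->R2 -> R3=(0,1,0,0) R2=(0,1,0,0)
Op 4: inc R3 by 3 -> R3=(0,1,0,3) value=4
Op 5: inc R1 by 5 -> R1=(0,6,0,0) value=6
Op 6: merge R2<->R1 -> R2=(0,6,0,0) R1=(0,6,0,0)
Op 7: inc R3 by 2 -> R3=(0,1,0,5) value=6
Op 8: inc R0 by 1 -> R0=(1,0,0,0) value=1
Op 9: inc R2 by 3 -> R2=(0,6,3,0) value=9
Op 10: merge R3<->R2 -> R3=(0,6,3,5) R2=(0,6,3,5)
Op 11: inc R3 by 5 -> R3=(0,6,3,10) value=19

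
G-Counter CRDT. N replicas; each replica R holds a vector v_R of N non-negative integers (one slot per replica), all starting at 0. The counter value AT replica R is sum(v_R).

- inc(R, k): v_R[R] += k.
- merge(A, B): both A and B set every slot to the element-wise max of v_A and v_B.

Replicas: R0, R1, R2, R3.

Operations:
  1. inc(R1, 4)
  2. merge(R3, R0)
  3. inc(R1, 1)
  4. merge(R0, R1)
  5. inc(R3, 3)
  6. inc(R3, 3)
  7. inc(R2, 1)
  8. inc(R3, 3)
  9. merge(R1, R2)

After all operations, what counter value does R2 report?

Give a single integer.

Op 1: inc R1 by 4 -> R1=(0,4,0,0) value=4
Op 2: merge R3<->R0 -> R3=(0,0,0,0) R0=(0,0,0,0)
Op 3: inc R1 by 1 -> R1=(0,5,0,0) value=5
Op 4: merge R0<->R1 -> R0=(0,5,0,0) R1=(0,5,0,0)
Op 5: inc R3 by 3 -> R3=(0,0,0,3) value=3
Op 6: inc R3 by 3 -> R3=(0,0,0,6) value=6
Op 7: inc R2 by 1 -> R2=(0,0,1,0) value=1
Op 8: inc R3 by 3 -> R3=(0,0,0,9) value=9
Op 9: merge R1<->R2 -> R1=(0,5,1,0) R2=(0,5,1,0)

Answer: 6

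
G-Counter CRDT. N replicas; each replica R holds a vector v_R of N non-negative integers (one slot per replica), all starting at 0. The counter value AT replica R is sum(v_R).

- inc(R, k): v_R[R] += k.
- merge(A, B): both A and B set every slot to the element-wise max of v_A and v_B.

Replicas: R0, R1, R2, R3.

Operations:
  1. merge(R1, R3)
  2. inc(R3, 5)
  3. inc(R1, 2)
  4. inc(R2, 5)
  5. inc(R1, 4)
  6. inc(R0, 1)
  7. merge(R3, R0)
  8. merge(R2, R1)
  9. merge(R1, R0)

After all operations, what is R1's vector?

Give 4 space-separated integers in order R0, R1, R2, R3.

Op 1: merge R1<->R3 -> R1=(0,0,0,0) R3=(0,0,0,0)
Op 2: inc R3 by 5 -> R3=(0,0,0,5) value=5
Op 3: inc R1 by 2 -> R1=(0,2,0,0) value=2
Op 4: inc R2 by 5 -> R2=(0,0,5,0) value=5
Op 5: inc R1 by 4 -> R1=(0,6,0,0) value=6
Op 6: inc R0 by 1 -> R0=(1,0,0,0) value=1
Op 7: merge R3<->R0 -> R3=(1,0,0,5) R0=(1,0,0,5)
Op 8: merge R2<->R1 -> R2=(0,6,5,0) R1=(0,6,5,0)
Op 9: merge R1<->R0 -> R1=(1,6,5,5) R0=(1,6,5,5)

Answer: 1 6 5 5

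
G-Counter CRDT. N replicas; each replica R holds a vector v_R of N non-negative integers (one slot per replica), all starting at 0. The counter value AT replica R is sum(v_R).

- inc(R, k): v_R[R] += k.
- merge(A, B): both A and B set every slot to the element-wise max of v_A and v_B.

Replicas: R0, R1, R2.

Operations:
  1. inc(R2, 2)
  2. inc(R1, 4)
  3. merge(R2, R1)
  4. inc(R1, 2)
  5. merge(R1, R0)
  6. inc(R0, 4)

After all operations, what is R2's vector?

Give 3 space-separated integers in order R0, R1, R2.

Answer: 0 4 2

Derivation:
Op 1: inc R2 by 2 -> R2=(0,0,2) value=2
Op 2: inc R1 by 4 -> R1=(0,4,0) value=4
Op 3: merge R2<->R1 -> R2=(0,4,2) R1=(0,4,2)
Op 4: inc R1 by 2 -> R1=(0,6,2) value=8
Op 5: merge R1<->R0 -> R1=(0,6,2) R0=(0,6,2)
Op 6: inc R0 by 4 -> R0=(4,6,2) value=12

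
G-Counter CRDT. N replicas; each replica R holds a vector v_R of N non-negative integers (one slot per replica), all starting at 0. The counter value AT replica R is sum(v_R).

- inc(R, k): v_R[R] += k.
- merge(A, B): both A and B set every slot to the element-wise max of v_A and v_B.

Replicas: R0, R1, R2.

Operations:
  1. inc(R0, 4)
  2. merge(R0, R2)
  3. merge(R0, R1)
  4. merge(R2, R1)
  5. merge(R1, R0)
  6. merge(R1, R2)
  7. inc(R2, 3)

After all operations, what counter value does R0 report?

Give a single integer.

Op 1: inc R0 by 4 -> R0=(4,0,0) value=4
Op 2: merge R0<->R2 -> R0=(4,0,0) R2=(4,0,0)
Op 3: merge R0<->R1 -> R0=(4,0,0) R1=(4,0,0)
Op 4: merge R2<->R1 -> R2=(4,0,0) R1=(4,0,0)
Op 5: merge R1<->R0 -> R1=(4,0,0) R0=(4,0,0)
Op 6: merge R1<->R2 -> R1=(4,0,0) R2=(4,0,0)
Op 7: inc R2 by 3 -> R2=(4,0,3) value=7

Answer: 4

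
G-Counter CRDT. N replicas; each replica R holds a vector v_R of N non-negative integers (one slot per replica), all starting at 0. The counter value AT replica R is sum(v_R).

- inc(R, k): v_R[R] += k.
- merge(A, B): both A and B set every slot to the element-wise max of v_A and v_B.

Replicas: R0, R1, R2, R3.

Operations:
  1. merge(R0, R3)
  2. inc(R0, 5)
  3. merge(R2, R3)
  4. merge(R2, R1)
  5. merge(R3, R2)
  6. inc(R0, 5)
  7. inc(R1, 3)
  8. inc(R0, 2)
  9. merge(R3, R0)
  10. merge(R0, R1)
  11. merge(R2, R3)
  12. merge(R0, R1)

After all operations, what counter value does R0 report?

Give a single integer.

Op 1: merge R0<->R3 -> R0=(0,0,0,0) R3=(0,0,0,0)
Op 2: inc R0 by 5 -> R0=(5,0,0,0) value=5
Op 3: merge R2<->R3 -> R2=(0,0,0,0) R3=(0,0,0,0)
Op 4: merge R2<->R1 -> R2=(0,0,0,0) R1=(0,0,0,0)
Op 5: merge R3<->R2 -> R3=(0,0,0,0) R2=(0,0,0,0)
Op 6: inc R0 by 5 -> R0=(10,0,0,0) value=10
Op 7: inc R1 by 3 -> R1=(0,3,0,0) value=3
Op 8: inc R0 by 2 -> R0=(12,0,0,0) value=12
Op 9: merge R3<->R0 -> R3=(12,0,0,0) R0=(12,0,0,0)
Op 10: merge R0<->R1 -> R0=(12,3,0,0) R1=(12,3,0,0)
Op 11: merge R2<->R3 -> R2=(12,0,0,0) R3=(12,0,0,0)
Op 12: merge R0<->R1 -> R0=(12,3,0,0) R1=(12,3,0,0)

Answer: 15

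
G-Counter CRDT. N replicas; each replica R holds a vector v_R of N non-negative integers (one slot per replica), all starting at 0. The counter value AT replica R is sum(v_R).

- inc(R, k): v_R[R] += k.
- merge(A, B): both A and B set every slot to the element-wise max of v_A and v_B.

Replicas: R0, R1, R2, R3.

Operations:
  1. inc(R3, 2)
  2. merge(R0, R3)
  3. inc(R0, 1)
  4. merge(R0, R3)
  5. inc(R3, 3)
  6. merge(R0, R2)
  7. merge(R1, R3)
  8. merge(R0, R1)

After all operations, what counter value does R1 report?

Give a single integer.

Op 1: inc R3 by 2 -> R3=(0,0,0,2) value=2
Op 2: merge R0<->R3 -> R0=(0,0,0,2) R3=(0,0,0,2)
Op 3: inc R0 by 1 -> R0=(1,0,0,2) value=3
Op 4: merge R0<->R3 -> R0=(1,0,0,2) R3=(1,0,0,2)
Op 5: inc R3 by 3 -> R3=(1,0,0,5) value=6
Op 6: merge R0<->R2 -> R0=(1,0,0,2) R2=(1,0,0,2)
Op 7: merge R1<->R3 -> R1=(1,0,0,5) R3=(1,0,0,5)
Op 8: merge R0<->R1 -> R0=(1,0,0,5) R1=(1,0,0,5)

Answer: 6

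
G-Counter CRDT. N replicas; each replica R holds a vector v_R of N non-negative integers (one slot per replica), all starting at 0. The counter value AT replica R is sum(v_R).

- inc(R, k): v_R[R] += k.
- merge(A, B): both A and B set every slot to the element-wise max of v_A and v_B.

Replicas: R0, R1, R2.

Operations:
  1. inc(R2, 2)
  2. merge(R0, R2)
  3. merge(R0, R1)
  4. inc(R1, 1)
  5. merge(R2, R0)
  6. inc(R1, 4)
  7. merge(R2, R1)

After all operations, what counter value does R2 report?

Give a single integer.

Answer: 7

Derivation:
Op 1: inc R2 by 2 -> R2=(0,0,2) value=2
Op 2: merge R0<->R2 -> R0=(0,0,2) R2=(0,0,2)
Op 3: merge R0<->R1 -> R0=(0,0,2) R1=(0,0,2)
Op 4: inc R1 by 1 -> R1=(0,1,2) value=3
Op 5: merge R2<->R0 -> R2=(0,0,2) R0=(0,0,2)
Op 6: inc R1 by 4 -> R1=(0,5,2) value=7
Op 7: merge R2<->R1 -> R2=(0,5,2) R1=(0,5,2)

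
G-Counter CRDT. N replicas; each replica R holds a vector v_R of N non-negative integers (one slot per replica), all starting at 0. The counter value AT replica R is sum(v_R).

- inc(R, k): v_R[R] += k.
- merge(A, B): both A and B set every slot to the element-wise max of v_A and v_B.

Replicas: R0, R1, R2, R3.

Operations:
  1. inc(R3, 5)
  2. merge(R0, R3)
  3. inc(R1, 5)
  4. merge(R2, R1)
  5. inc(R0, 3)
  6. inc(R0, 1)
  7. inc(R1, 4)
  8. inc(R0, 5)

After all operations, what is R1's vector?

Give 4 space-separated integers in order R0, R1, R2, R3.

Op 1: inc R3 by 5 -> R3=(0,0,0,5) value=5
Op 2: merge R0<->R3 -> R0=(0,0,0,5) R3=(0,0,0,5)
Op 3: inc R1 by 5 -> R1=(0,5,0,0) value=5
Op 4: merge R2<->R1 -> R2=(0,5,0,0) R1=(0,5,0,0)
Op 5: inc R0 by 3 -> R0=(3,0,0,5) value=8
Op 6: inc R0 by 1 -> R0=(4,0,0,5) value=9
Op 7: inc R1 by 4 -> R1=(0,9,0,0) value=9
Op 8: inc R0 by 5 -> R0=(9,0,0,5) value=14

Answer: 0 9 0 0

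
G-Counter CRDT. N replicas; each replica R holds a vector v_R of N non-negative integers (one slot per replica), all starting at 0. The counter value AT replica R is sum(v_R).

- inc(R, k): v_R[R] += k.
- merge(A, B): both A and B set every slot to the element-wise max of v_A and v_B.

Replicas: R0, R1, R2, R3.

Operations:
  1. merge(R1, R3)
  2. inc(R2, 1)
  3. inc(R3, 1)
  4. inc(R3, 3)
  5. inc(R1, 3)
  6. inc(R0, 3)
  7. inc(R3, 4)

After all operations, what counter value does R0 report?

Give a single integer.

Op 1: merge R1<->R3 -> R1=(0,0,0,0) R3=(0,0,0,0)
Op 2: inc R2 by 1 -> R2=(0,0,1,0) value=1
Op 3: inc R3 by 1 -> R3=(0,0,0,1) value=1
Op 4: inc R3 by 3 -> R3=(0,0,0,4) value=4
Op 5: inc R1 by 3 -> R1=(0,3,0,0) value=3
Op 6: inc R0 by 3 -> R0=(3,0,0,0) value=3
Op 7: inc R3 by 4 -> R3=(0,0,0,8) value=8

Answer: 3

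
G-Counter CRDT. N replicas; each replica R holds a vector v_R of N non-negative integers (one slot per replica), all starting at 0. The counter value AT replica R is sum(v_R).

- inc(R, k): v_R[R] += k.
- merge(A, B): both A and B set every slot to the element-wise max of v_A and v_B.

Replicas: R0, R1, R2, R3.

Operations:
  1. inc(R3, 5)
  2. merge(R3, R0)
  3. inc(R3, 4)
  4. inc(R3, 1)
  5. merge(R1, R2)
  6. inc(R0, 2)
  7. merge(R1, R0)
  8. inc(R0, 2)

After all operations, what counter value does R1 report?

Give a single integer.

Answer: 7

Derivation:
Op 1: inc R3 by 5 -> R3=(0,0,0,5) value=5
Op 2: merge R3<->R0 -> R3=(0,0,0,5) R0=(0,0,0,5)
Op 3: inc R3 by 4 -> R3=(0,0,0,9) value=9
Op 4: inc R3 by 1 -> R3=(0,0,0,10) value=10
Op 5: merge R1<->R2 -> R1=(0,0,0,0) R2=(0,0,0,0)
Op 6: inc R0 by 2 -> R0=(2,0,0,5) value=7
Op 7: merge R1<->R0 -> R1=(2,0,0,5) R0=(2,0,0,5)
Op 8: inc R0 by 2 -> R0=(4,0,0,5) value=9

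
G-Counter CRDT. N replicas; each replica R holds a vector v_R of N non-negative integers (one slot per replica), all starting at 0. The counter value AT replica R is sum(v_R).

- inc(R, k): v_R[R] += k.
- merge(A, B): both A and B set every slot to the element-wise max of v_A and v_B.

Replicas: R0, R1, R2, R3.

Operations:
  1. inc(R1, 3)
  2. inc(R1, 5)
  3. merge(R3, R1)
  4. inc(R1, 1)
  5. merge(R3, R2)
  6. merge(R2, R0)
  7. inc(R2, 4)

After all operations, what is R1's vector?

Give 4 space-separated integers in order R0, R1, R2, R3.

Op 1: inc R1 by 3 -> R1=(0,3,0,0) value=3
Op 2: inc R1 by 5 -> R1=(0,8,0,0) value=8
Op 3: merge R3<->R1 -> R3=(0,8,0,0) R1=(0,8,0,0)
Op 4: inc R1 by 1 -> R1=(0,9,0,0) value=9
Op 5: merge R3<->R2 -> R3=(0,8,0,0) R2=(0,8,0,0)
Op 6: merge R2<->R0 -> R2=(0,8,0,0) R0=(0,8,0,0)
Op 7: inc R2 by 4 -> R2=(0,8,4,0) value=12

Answer: 0 9 0 0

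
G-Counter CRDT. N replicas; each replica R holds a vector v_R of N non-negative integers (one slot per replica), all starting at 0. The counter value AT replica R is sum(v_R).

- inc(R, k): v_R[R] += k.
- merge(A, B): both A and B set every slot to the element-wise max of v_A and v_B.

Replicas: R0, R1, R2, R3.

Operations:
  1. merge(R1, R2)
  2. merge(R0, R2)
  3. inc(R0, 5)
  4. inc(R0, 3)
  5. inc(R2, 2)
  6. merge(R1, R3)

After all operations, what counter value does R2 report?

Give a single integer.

Op 1: merge R1<->R2 -> R1=(0,0,0,0) R2=(0,0,0,0)
Op 2: merge R0<->R2 -> R0=(0,0,0,0) R2=(0,0,0,0)
Op 3: inc R0 by 5 -> R0=(5,0,0,0) value=5
Op 4: inc R0 by 3 -> R0=(8,0,0,0) value=8
Op 5: inc R2 by 2 -> R2=(0,0,2,0) value=2
Op 6: merge R1<->R3 -> R1=(0,0,0,0) R3=(0,0,0,0)

Answer: 2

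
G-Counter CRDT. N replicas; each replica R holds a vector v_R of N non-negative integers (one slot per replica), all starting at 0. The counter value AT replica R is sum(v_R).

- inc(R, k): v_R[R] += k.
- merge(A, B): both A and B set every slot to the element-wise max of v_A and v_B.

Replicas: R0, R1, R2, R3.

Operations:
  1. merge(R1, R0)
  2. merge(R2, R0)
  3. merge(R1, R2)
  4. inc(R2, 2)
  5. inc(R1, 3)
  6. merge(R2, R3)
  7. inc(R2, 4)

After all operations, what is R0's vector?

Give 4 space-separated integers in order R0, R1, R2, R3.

Op 1: merge R1<->R0 -> R1=(0,0,0,0) R0=(0,0,0,0)
Op 2: merge R2<->R0 -> R2=(0,0,0,0) R0=(0,0,0,0)
Op 3: merge R1<->R2 -> R1=(0,0,0,0) R2=(0,0,0,0)
Op 4: inc R2 by 2 -> R2=(0,0,2,0) value=2
Op 5: inc R1 by 3 -> R1=(0,3,0,0) value=3
Op 6: merge R2<->R3 -> R2=(0,0,2,0) R3=(0,0,2,0)
Op 7: inc R2 by 4 -> R2=(0,0,6,0) value=6

Answer: 0 0 0 0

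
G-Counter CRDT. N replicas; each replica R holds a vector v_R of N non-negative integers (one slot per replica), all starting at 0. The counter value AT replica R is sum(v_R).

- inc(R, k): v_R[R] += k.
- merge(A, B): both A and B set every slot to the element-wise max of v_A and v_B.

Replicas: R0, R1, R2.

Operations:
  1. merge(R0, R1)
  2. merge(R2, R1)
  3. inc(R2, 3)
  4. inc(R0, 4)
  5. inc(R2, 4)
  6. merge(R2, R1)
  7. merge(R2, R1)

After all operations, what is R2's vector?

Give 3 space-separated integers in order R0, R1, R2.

Answer: 0 0 7

Derivation:
Op 1: merge R0<->R1 -> R0=(0,0,0) R1=(0,0,0)
Op 2: merge R2<->R1 -> R2=(0,0,0) R1=(0,0,0)
Op 3: inc R2 by 3 -> R2=(0,0,3) value=3
Op 4: inc R0 by 4 -> R0=(4,0,0) value=4
Op 5: inc R2 by 4 -> R2=(0,0,7) value=7
Op 6: merge R2<->R1 -> R2=(0,0,7) R1=(0,0,7)
Op 7: merge R2<->R1 -> R2=(0,0,7) R1=(0,0,7)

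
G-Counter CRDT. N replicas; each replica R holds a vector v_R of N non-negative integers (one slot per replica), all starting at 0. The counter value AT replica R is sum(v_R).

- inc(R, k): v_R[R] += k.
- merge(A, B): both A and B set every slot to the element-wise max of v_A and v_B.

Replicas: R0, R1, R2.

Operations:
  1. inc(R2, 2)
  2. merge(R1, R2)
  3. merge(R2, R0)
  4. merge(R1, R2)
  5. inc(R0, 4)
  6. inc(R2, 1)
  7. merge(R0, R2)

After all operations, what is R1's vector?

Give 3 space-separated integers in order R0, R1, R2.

Op 1: inc R2 by 2 -> R2=(0,0,2) value=2
Op 2: merge R1<->R2 -> R1=(0,0,2) R2=(0,0,2)
Op 3: merge R2<->R0 -> R2=(0,0,2) R0=(0,0,2)
Op 4: merge R1<->R2 -> R1=(0,0,2) R2=(0,0,2)
Op 5: inc R0 by 4 -> R0=(4,0,2) value=6
Op 6: inc R2 by 1 -> R2=(0,0,3) value=3
Op 7: merge R0<->R2 -> R0=(4,0,3) R2=(4,0,3)

Answer: 0 0 2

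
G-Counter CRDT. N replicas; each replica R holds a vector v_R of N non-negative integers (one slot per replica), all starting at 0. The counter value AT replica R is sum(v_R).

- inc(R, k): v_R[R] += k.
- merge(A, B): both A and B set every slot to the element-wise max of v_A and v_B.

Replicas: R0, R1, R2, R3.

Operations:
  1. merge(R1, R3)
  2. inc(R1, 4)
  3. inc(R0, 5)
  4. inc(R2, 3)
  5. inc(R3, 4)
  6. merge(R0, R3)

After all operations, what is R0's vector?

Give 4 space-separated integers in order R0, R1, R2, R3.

Op 1: merge R1<->R3 -> R1=(0,0,0,0) R3=(0,0,0,0)
Op 2: inc R1 by 4 -> R1=(0,4,0,0) value=4
Op 3: inc R0 by 5 -> R0=(5,0,0,0) value=5
Op 4: inc R2 by 3 -> R2=(0,0,3,0) value=3
Op 5: inc R3 by 4 -> R3=(0,0,0,4) value=4
Op 6: merge R0<->R3 -> R0=(5,0,0,4) R3=(5,0,0,4)

Answer: 5 0 0 4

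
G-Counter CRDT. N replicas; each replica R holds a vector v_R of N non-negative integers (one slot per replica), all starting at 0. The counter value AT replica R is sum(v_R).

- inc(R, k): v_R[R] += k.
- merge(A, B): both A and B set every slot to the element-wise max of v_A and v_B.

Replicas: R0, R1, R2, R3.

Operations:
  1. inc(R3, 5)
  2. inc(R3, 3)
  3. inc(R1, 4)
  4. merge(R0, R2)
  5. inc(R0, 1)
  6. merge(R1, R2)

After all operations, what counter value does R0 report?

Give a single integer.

Op 1: inc R3 by 5 -> R3=(0,0,0,5) value=5
Op 2: inc R3 by 3 -> R3=(0,0,0,8) value=8
Op 3: inc R1 by 4 -> R1=(0,4,0,0) value=4
Op 4: merge R0<->R2 -> R0=(0,0,0,0) R2=(0,0,0,0)
Op 5: inc R0 by 1 -> R0=(1,0,0,0) value=1
Op 6: merge R1<->R2 -> R1=(0,4,0,0) R2=(0,4,0,0)

Answer: 1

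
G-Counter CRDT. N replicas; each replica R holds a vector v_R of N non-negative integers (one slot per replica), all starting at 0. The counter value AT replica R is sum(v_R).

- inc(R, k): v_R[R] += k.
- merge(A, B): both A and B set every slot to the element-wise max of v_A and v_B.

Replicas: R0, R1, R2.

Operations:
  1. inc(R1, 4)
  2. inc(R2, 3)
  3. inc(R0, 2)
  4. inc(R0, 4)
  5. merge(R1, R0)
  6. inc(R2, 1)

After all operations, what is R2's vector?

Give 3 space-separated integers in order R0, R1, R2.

Op 1: inc R1 by 4 -> R1=(0,4,0) value=4
Op 2: inc R2 by 3 -> R2=(0,0,3) value=3
Op 3: inc R0 by 2 -> R0=(2,0,0) value=2
Op 4: inc R0 by 4 -> R0=(6,0,0) value=6
Op 5: merge R1<->R0 -> R1=(6,4,0) R0=(6,4,0)
Op 6: inc R2 by 1 -> R2=(0,0,4) value=4

Answer: 0 0 4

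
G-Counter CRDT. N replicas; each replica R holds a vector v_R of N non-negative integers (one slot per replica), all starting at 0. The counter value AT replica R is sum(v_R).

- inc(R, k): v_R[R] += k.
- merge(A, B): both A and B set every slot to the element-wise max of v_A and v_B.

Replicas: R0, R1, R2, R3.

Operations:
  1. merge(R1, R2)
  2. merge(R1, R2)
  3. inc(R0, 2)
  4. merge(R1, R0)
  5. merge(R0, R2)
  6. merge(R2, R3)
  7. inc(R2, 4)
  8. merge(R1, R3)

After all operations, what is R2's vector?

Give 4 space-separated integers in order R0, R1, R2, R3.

Answer: 2 0 4 0

Derivation:
Op 1: merge R1<->R2 -> R1=(0,0,0,0) R2=(0,0,0,0)
Op 2: merge R1<->R2 -> R1=(0,0,0,0) R2=(0,0,0,0)
Op 3: inc R0 by 2 -> R0=(2,0,0,0) value=2
Op 4: merge R1<->R0 -> R1=(2,0,0,0) R0=(2,0,0,0)
Op 5: merge R0<->R2 -> R0=(2,0,0,0) R2=(2,0,0,0)
Op 6: merge R2<->R3 -> R2=(2,0,0,0) R3=(2,0,0,0)
Op 7: inc R2 by 4 -> R2=(2,0,4,0) value=6
Op 8: merge R1<->R3 -> R1=(2,0,0,0) R3=(2,0,0,0)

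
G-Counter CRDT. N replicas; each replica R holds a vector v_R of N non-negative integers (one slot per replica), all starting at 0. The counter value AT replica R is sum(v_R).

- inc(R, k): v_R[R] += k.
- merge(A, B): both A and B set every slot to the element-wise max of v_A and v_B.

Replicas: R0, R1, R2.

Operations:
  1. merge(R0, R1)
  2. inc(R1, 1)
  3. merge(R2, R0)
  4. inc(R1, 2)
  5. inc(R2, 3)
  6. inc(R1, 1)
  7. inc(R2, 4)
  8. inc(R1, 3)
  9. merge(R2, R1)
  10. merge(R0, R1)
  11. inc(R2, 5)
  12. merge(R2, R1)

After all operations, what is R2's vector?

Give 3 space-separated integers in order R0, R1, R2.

Op 1: merge R0<->R1 -> R0=(0,0,0) R1=(0,0,0)
Op 2: inc R1 by 1 -> R1=(0,1,0) value=1
Op 3: merge R2<->R0 -> R2=(0,0,0) R0=(0,0,0)
Op 4: inc R1 by 2 -> R1=(0,3,0) value=3
Op 5: inc R2 by 3 -> R2=(0,0,3) value=3
Op 6: inc R1 by 1 -> R1=(0,4,0) value=4
Op 7: inc R2 by 4 -> R2=(0,0,7) value=7
Op 8: inc R1 by 3 -> R1=(0,7,0) value=7
Op 9: merge R2<->R1 -> R2=(0,7,7) R1=(0,7,7)
Op 10: merge R0<->R1 -> R0=(0,7,7) R1=(0,7,7)
Op 11: inc R2 by 5 -> R2=(0,7,12) value=19
Op 12: merge R2<->R1 -> R2=(0,7,12) R1=(0,7,12)

Answer: 0 7 12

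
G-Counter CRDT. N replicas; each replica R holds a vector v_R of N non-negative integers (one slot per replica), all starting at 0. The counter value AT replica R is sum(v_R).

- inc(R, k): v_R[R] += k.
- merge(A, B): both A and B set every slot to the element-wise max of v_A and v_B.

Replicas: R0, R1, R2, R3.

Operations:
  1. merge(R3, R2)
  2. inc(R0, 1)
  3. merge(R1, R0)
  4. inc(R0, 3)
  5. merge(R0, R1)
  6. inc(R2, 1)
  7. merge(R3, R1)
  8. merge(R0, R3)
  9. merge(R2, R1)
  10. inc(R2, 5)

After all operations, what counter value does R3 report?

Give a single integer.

Answer: 4

Derivation:
Op 1: merge R3<->R2 -> R3=(0,0,0,0) R2=(0,0,0,0)
Op 2: inc R0 by 1 -> R0=(1,0,0,0) value=1
Op 3: merge R1<->R0 -> R1=(1,0,0,0) R0=(1,0,0,0)
Op 4: inc R0 by 3 -> R0=(4,0,0,0) value=4
Op 5: merge R0<->R1 -> R0=(4,0,0,0) R1=(4,0,0,0)
Op 6: inc R2 by 1 -> R2=(0,0,1,0) value=1
Op 7: merge R3<->R1 -> R3=(4,0,0,0) R1=(4,0,0,0)
Op 8: merge R0<->R3 -> R0=(4,0,0,0) R3=(4,0,0,0)
Op 9: merge R2<->R1 -> R2=(4,0,1,0) R1=(4,0,1,0)
Op 10: inc R2 by 5 -> R2=(4,0,6,0) value=10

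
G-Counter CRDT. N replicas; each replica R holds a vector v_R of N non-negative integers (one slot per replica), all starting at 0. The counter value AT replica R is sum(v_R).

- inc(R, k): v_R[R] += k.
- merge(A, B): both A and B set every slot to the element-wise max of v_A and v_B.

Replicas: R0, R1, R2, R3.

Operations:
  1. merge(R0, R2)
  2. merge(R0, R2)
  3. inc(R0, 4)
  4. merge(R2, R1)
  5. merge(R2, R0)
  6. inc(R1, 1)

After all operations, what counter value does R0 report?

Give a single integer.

Answer: 4

Derivation:
Op 1: merge R0<->R2 -> R0=(0,0,0,0) R2=(0,0,0,0)
Op 2: merge R0<->R2 -> R0=(0,0,0,0) R2=(0,0,0,0)
Op 3: inc R0 by 4 -> R0=(4,0,0,0) value=4
Op 4: merge R2<->R1 -> R2=(0,0,0,0) R1=(0,0,0,0)
Op 5: merge R2<->R0 -> R2=(4,0,0,0) R0=(4,0,0,0)
Op 6: inc R1 by 1 -> R1=(0,1,0,0) value=1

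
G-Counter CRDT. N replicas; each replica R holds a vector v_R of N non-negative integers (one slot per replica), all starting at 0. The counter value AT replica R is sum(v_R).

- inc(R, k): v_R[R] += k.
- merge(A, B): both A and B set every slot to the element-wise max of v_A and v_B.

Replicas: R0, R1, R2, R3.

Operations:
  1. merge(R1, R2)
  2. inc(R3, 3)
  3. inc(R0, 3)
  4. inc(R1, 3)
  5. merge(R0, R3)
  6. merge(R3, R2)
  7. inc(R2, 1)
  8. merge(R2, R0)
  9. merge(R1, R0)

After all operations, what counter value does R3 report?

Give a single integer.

Op 1: merge R1<->R2 -> R1=(0,0,0,0) R2=(0,0,0,0)
Op 2: inc R3 by 3 -> R3=(0,0,0,3) value=3
Op 3: inc R0 by 3 -> R0=(3,0,0,0) value=3
Op 4: inc R1 by 3 -> R1=(0,3,0,0) value=3
Op 5: merge R0<->R3 -> R0=(3,0,0,3) R3=(3,0,0,3)
Op 6: merge R3<->R2 -> R3=(3,0,0,3) R2=(3,0,0,3)
Op 7: inc R2 by 1 -> R2=(3,0,1,3) value=7
Op 8: merge R2<->R0 -> R2=(3,0,1,3) R0=(3,0,1,3)
Op 9: merge R1<->R0 -> R1=(3,3,1,3) R0=(3,3,1,3)

Answer: 6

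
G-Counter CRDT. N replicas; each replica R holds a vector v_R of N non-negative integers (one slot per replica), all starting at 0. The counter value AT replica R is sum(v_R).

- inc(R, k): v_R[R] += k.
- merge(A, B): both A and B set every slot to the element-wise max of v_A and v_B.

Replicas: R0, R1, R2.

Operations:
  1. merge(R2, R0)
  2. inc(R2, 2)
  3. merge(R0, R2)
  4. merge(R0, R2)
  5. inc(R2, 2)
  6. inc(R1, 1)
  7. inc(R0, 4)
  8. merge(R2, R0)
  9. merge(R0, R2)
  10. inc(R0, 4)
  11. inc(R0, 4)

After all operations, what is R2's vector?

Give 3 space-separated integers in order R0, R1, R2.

Answer: 4 0 4

Derivation:
Op 1: merge R2<->R0 -> R2=(0,0,0) R0=(0,0,0)
Op 2: inc R2 by 2 -> R2=(0,0,2) value=2
Op 3: merge R0<->R2 -> R0=(0,0,2) R2=(0,0,2)
Op 4: merge R0<->R2 -> R0=(0,0,2) R2=(0,0,2)
Op 5: inc R2 by 2 -> R2=(0,0,4) value=4
Op 6: inc R1 by 1 -> R1=(0,1,0) value=1
Op 7: inc R0 by 4 -> R0=(4,0,2) value=6
Op 8: merge R2<->R0 -> R2=(4,0,4) R0=(4,0,4)
Op 9: merge R0<->R2 -> R0=(4,0,4) R2=(4,0,4)
Op 10: inc R0 by 4 -> R0=(8,0,4) value=12
Op 11: inc R0 by 4 -> R0=(12,0,4) value=16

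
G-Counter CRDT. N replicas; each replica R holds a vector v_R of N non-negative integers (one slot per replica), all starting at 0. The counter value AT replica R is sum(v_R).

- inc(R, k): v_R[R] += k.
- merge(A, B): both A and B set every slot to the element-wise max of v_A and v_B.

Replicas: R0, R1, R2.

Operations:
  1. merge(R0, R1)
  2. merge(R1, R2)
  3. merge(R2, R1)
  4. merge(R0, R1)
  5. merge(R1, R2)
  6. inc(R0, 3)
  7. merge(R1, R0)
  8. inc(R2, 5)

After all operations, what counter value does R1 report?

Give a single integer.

Answer: 3

Derivation:
Op 1: merge R0<->R1 -> R0=(0,0,0) R1=(0,0,0)
Op 2: merge R1<->R2 -> R1=(0,0,0) R2=(0,0,0)
Op 3: merge R2<->R1 -> R2=(0,0,0) R1=(0,0,0)
Op 4: merge R0<->R1 -> R0=(0,0,0) R1=(0,0,0)
Op 5: merge R1<->R2 -> R1=(0,0,0) R2=(0,0,0)
Op 6: inc R0 by 3 -> R0=(3,0,0) value=3
Op 7: merge R1<->R0 -> R1=(3,0,0) R0=(3,0,0)
Op 8: inc R2 by 5 -> R2=(0,0,5) value=5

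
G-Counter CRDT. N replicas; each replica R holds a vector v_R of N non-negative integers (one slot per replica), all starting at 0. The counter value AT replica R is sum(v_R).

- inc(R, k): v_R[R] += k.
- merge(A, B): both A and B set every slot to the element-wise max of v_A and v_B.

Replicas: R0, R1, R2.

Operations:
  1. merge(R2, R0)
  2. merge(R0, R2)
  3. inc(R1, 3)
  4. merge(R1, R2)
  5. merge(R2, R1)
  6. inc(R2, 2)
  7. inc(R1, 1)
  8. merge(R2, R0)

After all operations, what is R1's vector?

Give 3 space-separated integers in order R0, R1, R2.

Answer: 0 4 0

Derivation:
Op 1: merge R2<->R0 -> R2=(0,0,0) R0=(0,0,0)
Op 2: merge R0<->R2 -> R0=(0,0,0) R2=(0,0,0)
Op 3: inc R1 by 3 -> R1=(0,3,0) value=3
Op 4: merge R1<->R2 -> R1=(0,3,0) R2=(0,3,0)
Op 5: merge R2<->R1 -> R2=(0,3,0) R1=(0,3,0)
Op 6: inc R2 by 2 -> R2=(0,3,2) value=5
Op 7: inc R1 by 1 -> R1=(0,4,0) value=4
Op 8: merge R2<->R0 -> R2=(0,3,2) R0=(0,3,2)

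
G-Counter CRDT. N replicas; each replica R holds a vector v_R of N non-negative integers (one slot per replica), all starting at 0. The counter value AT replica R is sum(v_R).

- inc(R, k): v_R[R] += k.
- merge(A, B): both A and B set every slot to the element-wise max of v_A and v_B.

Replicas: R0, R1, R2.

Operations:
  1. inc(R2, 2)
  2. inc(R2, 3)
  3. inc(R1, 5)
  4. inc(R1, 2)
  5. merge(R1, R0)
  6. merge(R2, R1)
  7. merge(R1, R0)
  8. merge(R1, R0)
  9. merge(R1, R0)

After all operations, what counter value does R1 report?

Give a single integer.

Answer: 12

Derivation:
Op 1: inc R2 by 2 -> R2=(0,0,2) value=2
Op 2: inc R2 by 3 -> R2=(0,0,5) value=5
Op 3: inc R1 by 5 -> R1=(0,5,0) value=5
Op 4: inc R1 by 2 -> R1=(0,7,0) value=7
Op 5: merge R1<->R0 -> R1=(0,7,0) R0=(0,7,0)
Op 6: merge R2<->R1 -> R2=(0,7,5) R1=(0,7,5)
Op 7: merge R1<->R0 -> R1=(0,7,5) R0=(0,7,5)
Op 8: merge R1<->R0 -> R1=(0,7,5) R0=(0,7,5)
Op 9: merge R1<->R0 -> R1=(0,7,5) R0=(0,7,5)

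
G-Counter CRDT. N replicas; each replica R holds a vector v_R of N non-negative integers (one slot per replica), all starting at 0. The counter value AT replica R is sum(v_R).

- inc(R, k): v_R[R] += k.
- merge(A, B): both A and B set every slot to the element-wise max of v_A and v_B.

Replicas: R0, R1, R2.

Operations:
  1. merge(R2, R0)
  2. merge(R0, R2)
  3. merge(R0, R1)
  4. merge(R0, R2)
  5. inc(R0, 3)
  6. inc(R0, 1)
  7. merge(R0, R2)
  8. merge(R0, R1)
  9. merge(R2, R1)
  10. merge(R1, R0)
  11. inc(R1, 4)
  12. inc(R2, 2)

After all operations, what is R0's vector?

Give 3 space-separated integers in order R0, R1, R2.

Op 1: merge R2<->R0 -> R2=(0,0,0) R0=(0,0,0)
Op 2: merge R0<->R2 -> R0=(0,0,0) R2=(0,0,0)
Op 3: merge R0<->R1 -> R0=(0,0,0) R1=(0,0,0)
Op 4: merge R0<->R2 -> R0=(0,0,0) R2=(0,0,0)
Op 5: inc R0 by 3 -> R0=(3,0,0) value=3
Op 6: inc R0 by 1 -> R0=(4,0,0) value=4
Op 7: merge R0<->R2 -> R0=(4,0,0) R2=(4,0,0)
Op 8: merge R0<->R1 -> R0=(4,0,0) R1=(4,0,0)
Op 9: merge R2<->R1 -> R2=(4,0,0) R1=(4,0,0)
Op 10: merge R1<->R0 -> R1=(4,0,0) R0=(4,0,0)
Op 11: inc R1 by 4 -> R1=(4,4,0) value=8
Op 12: inc R2 by 2 -> R2=(4,0,2) value=6

Answer: 4 0 0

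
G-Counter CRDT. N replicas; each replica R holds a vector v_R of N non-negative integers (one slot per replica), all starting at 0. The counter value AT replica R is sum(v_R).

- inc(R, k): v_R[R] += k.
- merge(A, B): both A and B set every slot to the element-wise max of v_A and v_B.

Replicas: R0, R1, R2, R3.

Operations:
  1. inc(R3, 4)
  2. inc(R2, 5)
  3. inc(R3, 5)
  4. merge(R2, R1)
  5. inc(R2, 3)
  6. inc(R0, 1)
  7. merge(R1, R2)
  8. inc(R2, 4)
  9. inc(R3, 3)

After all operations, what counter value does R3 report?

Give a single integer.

Answer: 12

Derivation:
Op 1: inc R3 by 4 -> R3=(0,0,0,4) value=4
Op 2: inc R2 by 5 -> R2=(0,0,5,0) value=5
Op 3: inc R3 by 5 -> R3=(0,0,0,9) value=9
Op 4: merge R2<->R1 -> R2=(0,0,5,0) R1=(0,0,5,0)
Op 5: inc R2 by 3 -> R2=(0,0,8,0) value=8
Op 6: inc R0 by 1 -> R0=(1,0,0,0) value=1
Op 7: merge R1<->R2 -> R1=(0,0,8,0) R2=(0,0,8,0)
Op 8: inc R2 by 4 -> R2=(0,0,12,0) value=12
Op 9: inc R3 by 3 -> R3=(0,0,0,12) value=12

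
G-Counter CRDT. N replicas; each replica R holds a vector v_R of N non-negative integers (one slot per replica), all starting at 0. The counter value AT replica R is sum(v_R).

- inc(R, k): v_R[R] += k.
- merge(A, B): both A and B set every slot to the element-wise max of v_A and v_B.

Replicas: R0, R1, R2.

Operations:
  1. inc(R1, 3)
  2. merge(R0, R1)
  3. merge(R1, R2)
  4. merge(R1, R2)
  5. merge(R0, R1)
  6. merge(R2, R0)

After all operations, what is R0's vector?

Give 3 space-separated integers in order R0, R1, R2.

Answer: 0 3 0

Derivation:
Op 1: inc R1 by 3 -> R1=(0,3,0) value=3
Op 2: merge R0<->R1 -> R0=(0,3,0) R1=(0,3,0)
Op 3: merge R1<->R2 -> R1=(0,3,0) R2=(0,3,0)
Op 4: merge R1<->R2 -> R1=(0,3,0) R2=(0,3,0)
Op 5: merge R0<->R1 -> R0=(0,3,0) R1=(0,3,0)
Op 6: merge R2<->R0 -> R2=(0,3,0) R0=(0,3,0)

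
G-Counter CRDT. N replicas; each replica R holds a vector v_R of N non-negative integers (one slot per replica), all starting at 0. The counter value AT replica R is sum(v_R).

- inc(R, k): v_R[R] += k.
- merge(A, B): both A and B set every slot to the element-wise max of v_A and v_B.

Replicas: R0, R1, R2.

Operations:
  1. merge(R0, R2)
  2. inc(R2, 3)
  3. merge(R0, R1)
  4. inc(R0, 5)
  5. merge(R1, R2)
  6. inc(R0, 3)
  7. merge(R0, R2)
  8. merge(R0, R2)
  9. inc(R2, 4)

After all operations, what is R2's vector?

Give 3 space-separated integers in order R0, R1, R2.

Op 1: merge R0<->R2 -> R0=(0,0,0) R2=(0,0,0)
Op 2: inc R2 by 3 -> R2=(0,0,3) value=3
Op 3: merge R0<->R1 -> R0=(0,0,0) R1=(0,0,0)
Op 4: inc R0 by 5 -> R0=(5,0,0) value=5
Op 5: merge R1<->R2 -> R1=(0,0,3) R2=(0,0,3)
Op 6: inc R0 by 3 -> R0=(8,0,0) value=8
Op 7: merge R0<->R2 -> R0=(8,0,3) R2=(8,0,3)
Op 8: merge R0<->R2 -> R0=(8,0,3) R2=(8,0,3)
Op 9: inc R2 by 4 -> R2=(8,0,7) value=15

Answer: 8 0 7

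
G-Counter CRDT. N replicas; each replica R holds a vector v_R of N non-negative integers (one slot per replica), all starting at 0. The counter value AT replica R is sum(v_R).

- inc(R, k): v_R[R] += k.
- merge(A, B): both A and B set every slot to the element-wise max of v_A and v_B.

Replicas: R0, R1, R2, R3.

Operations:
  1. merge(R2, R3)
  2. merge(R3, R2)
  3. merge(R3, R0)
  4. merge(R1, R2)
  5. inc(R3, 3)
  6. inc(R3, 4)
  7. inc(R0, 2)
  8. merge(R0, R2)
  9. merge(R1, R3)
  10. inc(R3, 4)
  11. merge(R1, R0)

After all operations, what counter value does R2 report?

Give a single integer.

Answer: 2

Derivation:
Op 1: merge R2<->R3 -> R2=(0,0,0,0) R3=(0,0,0,0)
Op 2: merge R3<->R2 -> R3=(0,0,0,0) R2=(0,0,0,0)
Op 3: merge R3<->R0 -> R3=(0,0,0,0) R0=(0,0,0,0)
Op 4: merge R1<->R2 -> R1=(0,0,0,0) R2=(0,0,0,0)
Op 5: inc R3 by 3 -> R3=(0,0,0,3) value=3
Op 6: inc R3 by 4 -> R3=(0,0,0,7) value=7
Op 7: inc R0 by 2 -> R0=(2,0,0,0) value=2
Op 8: merge R0<->R2 -> R0=(2,0,0,0) R2=(2,0,0,0)
Op 9: merge R1<->R3 -> R1=(0,0,0,7) R3=(0,0,0,7)
Op 10: inc R3 by 4 -> R3=(0,0,0,11) value=11
Op 11: merge R1<->R0 -> R1=(2,0,0,7) R0=(2,0,0,7)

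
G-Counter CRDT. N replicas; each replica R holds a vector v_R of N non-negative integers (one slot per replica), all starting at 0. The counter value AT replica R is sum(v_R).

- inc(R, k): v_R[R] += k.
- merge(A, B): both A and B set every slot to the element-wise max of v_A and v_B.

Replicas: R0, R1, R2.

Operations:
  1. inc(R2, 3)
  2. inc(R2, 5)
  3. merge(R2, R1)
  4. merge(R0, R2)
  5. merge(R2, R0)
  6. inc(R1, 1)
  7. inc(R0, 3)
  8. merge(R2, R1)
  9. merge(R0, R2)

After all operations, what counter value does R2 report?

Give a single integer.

Op 1: inc R2 by 3 -> R2=(0,0,3) value=3
Op 2: inc R2 by 5 -> R2=(0,0,8) value=8
Op 3: merge R2<->R1 -> R2=(0,0,8) R1=(0,0,8)
Op 4: merge R0<->R2 -> R0=(0,0,8) R2=(0,0,8)
Op 5: merge R2<->R0 -> R2=(0,0,8) R0=(0,0,8)
Op 6: inc R1 by 1 -> R1=(0,1,8) value=9
Op 7: inc R0 by 3 -> R0=(3,0,8) value=11
Op 8: merge R2<->R1 -> R2=(0,1,8) R1=(0,1,8)
Op 9: merge R0<->R2 -> R0=(3,1,8) R2=(3,1,8)

Answer: 12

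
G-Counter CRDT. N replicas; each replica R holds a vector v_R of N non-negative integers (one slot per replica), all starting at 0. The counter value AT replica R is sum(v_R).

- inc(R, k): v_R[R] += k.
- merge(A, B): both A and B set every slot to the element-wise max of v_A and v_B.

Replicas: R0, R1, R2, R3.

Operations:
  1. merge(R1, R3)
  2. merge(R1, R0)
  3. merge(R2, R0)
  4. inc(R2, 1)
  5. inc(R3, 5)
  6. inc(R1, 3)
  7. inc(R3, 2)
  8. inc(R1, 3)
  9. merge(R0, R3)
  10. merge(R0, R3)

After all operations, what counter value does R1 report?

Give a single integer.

Answer: 6

Derivation:
Op 1: merge R1<->R3 -> R1=(0,0,0,0) R3=(0,0,0,0)
Op 2: merge R1<->R0 -> R1=(0,0,0,0) R0=(0,0,0,0)
Op 3: merge R2<->R0 -> R2=(0,0,0,0) R0=(0,0,0,0)
Op 4: inc R2 by 1 -> R2=(0,0,1,0) value=1
Op 5: inc R3 by 5 -> R3=(0,0,0,5) value=5
Op 6: inc R1 by 3 -> R1=(0,3,0,0) value=3
Op 7: inc R3 by 2 -> R3=(0,0,0,7) value=7
Op 8: inc R1 by 3 -> R1=(0,6,0,0) value=6
Op 9: merge R0<->R3 -> R0=(0,0,0,7) R3=(0,0,0,7)
Op 10: merge R0<->R3 -> R0=(0,0,0,7) R3=(0,0,0,7)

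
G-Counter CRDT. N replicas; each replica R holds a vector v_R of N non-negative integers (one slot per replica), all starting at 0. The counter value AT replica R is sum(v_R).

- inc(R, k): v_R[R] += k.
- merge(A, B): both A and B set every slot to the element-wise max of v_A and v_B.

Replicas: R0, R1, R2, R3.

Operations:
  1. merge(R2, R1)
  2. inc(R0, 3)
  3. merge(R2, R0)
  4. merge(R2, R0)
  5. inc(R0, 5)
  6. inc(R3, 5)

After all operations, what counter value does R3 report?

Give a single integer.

Answer: 5

Derivation:
Op 1: merge R2<->R1 -> R2=(0,0,0,0) R1=(0,0,0,0)
Op 2: inc R0 by 3 -> R0=(3,0,0,0) value=3
Op 3: merge R2<->R0 -> R2=(3,0,0,0) R0=(3,0,0,0)
Op 4: merge R2<->R0 -> R2=(3,0,0,0) R0=(3,0,0,0)
Op 5: inc R0 by 5 -> R0=(8,0,0,0) value=8
Op 6: inc R3 by 5 -> R3=(0,0,0,5) value=5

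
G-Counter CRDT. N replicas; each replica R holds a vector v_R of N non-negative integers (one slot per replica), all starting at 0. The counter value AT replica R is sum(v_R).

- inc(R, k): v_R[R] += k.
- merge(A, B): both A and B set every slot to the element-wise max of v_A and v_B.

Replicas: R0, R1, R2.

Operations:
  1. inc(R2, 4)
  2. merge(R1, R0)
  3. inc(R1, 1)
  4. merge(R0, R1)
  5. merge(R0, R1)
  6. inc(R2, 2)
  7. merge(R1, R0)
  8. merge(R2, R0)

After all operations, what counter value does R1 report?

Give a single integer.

Op 1: inc R2 by 4 -> R2=(0,0,4) value=4
Op 2: merge R1<->R0 -> R1=(0,0,0) R0=(0,0,0)
Op 3: inc R1 by 1 -> R1=(0,1,0) value=1
Op 4: merge R0<->R1 -> R0=(0,1,0) R1=(0,1,0)
Op 5: merge R0<->R1 -> R0=(0,1,0) R1=(0,1,0)
Op 6: inc R2 by 2 -> R2=(0,0,6) value=6
Op 7: merge R1<->R0 -> R1=(0,1,0) R0=(0,1,0)
Op 8: merge R2<->R0 -> R2=(0,1,6) R0=(0,1,6)

Answer: 1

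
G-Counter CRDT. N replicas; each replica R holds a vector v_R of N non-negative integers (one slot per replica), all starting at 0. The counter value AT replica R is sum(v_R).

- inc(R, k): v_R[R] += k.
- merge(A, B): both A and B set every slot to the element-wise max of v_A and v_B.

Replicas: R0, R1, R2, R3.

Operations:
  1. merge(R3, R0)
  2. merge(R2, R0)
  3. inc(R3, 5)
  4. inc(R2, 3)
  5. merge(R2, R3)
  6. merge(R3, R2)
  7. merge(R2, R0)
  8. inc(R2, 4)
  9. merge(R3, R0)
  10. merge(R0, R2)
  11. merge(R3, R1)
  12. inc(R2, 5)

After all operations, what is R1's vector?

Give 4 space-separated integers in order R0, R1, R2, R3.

Answer: 0 0 3 5

Derivation:
Op 1: merge R3<->R0 -> R3=(0,0,0,0) R0=(0,0,0,0)
Op 2: merge R2<->R0 -> R2=(0,0,0,0) R0=(0,0,0,0)
Op 3: inc R3 by 5 -> R3=(0,0,0,5) value=5
Op 4: inc R2 by 3 -> R2=(0,0,3,0) value=3
Op 5: merge R2<->R3 -> R2=(0,0,3,5) R3=(0,0,3,5)
Op 6: merge R3<->R2 -> R3=(0,0,3,5) R2=(0,0,3,5)
Op 7: merge R2<->R0 -> R2=(0,0,3,5) R0=(0,0,3,5)
Op 8: inc R2 by 4 -> R2=(0,0,7,5) value=12
Op 9: merge R3<->R0 -> R3=(0,0,3,5) R0=(0,0,3,5)
Op 10: merge R0<->R2 -> R0=(0,0,7,5) R2=(0,0,7,5)
Op 11: merge R3<->R1 -> R3=(0,0,3,5) R1=(0,0,3,5)
Op 12: inc R2 by 5 -> R2=(0,0,12,5) value=17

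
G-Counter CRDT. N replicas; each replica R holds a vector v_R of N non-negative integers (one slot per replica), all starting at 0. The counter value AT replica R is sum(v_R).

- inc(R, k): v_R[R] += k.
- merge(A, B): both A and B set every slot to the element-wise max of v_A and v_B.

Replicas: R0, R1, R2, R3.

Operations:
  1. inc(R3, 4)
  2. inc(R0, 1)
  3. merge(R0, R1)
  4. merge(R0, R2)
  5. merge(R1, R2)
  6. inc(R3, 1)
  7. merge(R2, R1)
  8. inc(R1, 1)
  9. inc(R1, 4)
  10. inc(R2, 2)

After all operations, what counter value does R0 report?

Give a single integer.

Answer: 1

Derivation:
Op 1: inc R3 by 4 -> R3=(0,0,0,4) value=4
Op 2: inc R0 by 1 -> R0=(1,0,0,0) value=1
Op 3: merge R0<->R1 -> R0=(1,0,0,0) R1=(1,0,0,0)
Op 4: merge R0<->R2 -> R0=(1,0,0,0) R2=(1,0,0,0)
Op 5: merge R1<->R2 -> R1=(1,0,0,0) R2=(1,0,0,0)
Op 6: inc R3 by 1 -> R3=(0,0,0,5) value=5
Op 7: merge R2<->R1 -> R2=(1,0,0,0) R1=(1,0,0,0)
Op 8: inc R1 by 1 -> R1=(1,1,0,0) value=2
Op 9: inc R1 by 4 -> R1=(1,5,0,0) value=6
Op 10: inc R2 by 2 -> R2=(1,0,2,0) value=3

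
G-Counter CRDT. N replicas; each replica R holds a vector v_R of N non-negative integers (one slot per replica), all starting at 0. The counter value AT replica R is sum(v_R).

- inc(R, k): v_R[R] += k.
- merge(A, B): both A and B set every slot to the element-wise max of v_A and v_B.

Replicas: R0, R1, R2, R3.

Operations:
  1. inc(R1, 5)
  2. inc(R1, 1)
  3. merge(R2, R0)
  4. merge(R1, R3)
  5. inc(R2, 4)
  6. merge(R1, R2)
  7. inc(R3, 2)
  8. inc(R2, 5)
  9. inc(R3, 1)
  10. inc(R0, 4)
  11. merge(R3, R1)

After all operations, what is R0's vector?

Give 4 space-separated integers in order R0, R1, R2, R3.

Answer: 4 0 0 0

Derivation:
Op 1: inc R1 by 5 -> R1=(0,5,0,0) value=5
Op 2: inc R1 by 1 -> R1=(0,6,0,0) value=6
Op 3: merge R2<->R0 -> R2=(0,0,0,0) R0=(0,0,0,0)
Op 4: merge R1<->R3 -> R1=(0,6,0,0) R3=(0,6,0,0)
Op 5: inc R2 by 4 -> R2=(0,0,4,0) value=4
Op 6: merge R1<->R2 -> R1=(0,6,4,0) R2=(0,6,4,0)
Op 7: inc R3 by 2 -> R3=(0,6,0,2) value=8
Op 8: inc R2 by 5 -> R2=(0,6,9,0) value=15
Op 9: inc R3 by 1 -> R3=(0,6,0,3) value=9
Op 10: inc R0 by 4 -> R0=(4,0,0,0) value=4
Op 11: merge R3<->R1 -> R3=(0,6,4,3) R1=(0,6,4,3)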